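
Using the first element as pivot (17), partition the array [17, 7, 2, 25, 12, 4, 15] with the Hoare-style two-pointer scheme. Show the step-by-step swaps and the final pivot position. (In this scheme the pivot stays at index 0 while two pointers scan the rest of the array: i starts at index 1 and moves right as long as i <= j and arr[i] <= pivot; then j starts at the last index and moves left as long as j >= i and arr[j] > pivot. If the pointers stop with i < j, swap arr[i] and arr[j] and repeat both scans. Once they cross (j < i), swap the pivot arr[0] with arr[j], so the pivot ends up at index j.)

Hoare-style two-pointer partition with pivot = 17:

Initial array: [17, 7, 2, 25, 12, 4, 15]

Pointers start at i = 1, j = 6.
i stops at index 3 (arr[3]=25 > 17), j stops at index 6 (arr[6]=15 <= 17): swap arr[3] and arr[6], array becomes [17, 7, 2, 15, 12, 4, 25]
i ends at 6, j ends at 5: the pointers have crossed (j < i), so scanning stops.

Swap pivot arr[0] with arr[5] to place pivot at position 5: [4, 7, 2, 15, 12, 17, 25]
Pivot position: 5

After partitioning with pivot 17, the array becomes [4, 7, 2, 15, 12, 17, 25]. The pivot is placed at index 5. All elements to the left of the pivot are <= 17, and all elements to the right are > 17.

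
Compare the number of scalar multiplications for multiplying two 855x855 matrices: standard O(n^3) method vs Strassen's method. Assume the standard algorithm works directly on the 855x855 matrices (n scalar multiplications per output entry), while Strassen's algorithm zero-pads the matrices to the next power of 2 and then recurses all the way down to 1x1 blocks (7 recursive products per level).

Matrix multiplication for 855x855 matrices:

Strassen's algorithm requires power-of-2 dimensions. Pad 855x855 to 1024x1024 (next power of 2).

Standard algorithm: 855^3 = 625026375 multiplications
Strassen's algorithm: 7^(log2(1024)) = 7^10 = 282475249 multiplications
Savings: 625026375 - 282475249 = 342551126 multiplications

Standard: 625026375 multiplications (855^3). Strassen: 282475249 multiplications (7^10, after padding to 1024x1024). Strassen reduces 8 recursive multiplications to 7 at each level.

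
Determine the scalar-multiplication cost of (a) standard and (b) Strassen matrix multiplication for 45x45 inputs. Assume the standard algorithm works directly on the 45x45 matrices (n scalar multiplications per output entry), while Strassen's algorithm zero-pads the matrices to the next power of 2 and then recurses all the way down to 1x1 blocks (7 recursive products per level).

Matrix multiplication for 45x45 matrices:

Strassen's algorithm requires power-of-2 dimensions. Pad 45x45 to 64x64 (next power of 2).

Standard algorithm: 45^3 = 91125 multiplications
Strassen's algorithm: 7^(log2(64)) = 7^6 = 117649 multiplications
Difference: 91125 - 117649 = -26524 (Strassen uses MORE here due to padding overhead — for small or just-over-power-of-2 n, padding can outweigh the per-level savings)

Standard: 91125 multiplications (45^3). Strassen: 117649 multiplications (7^6, after padding to 64x64). Strassen reduces 8 recursive multiplications to 7 at each level.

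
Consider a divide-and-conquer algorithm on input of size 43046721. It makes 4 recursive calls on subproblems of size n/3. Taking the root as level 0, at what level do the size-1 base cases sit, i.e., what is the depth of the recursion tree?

For divide and conquer with division factor 3:

Problem sizes at each level:
Level 0: 43046721
Level 1: 14348907
Level 2: 4782969
Level 3: 1594323
Level 4: 531441
Level 5: 177147
Level 6: 59049
Level 7: 19683
Level 8: 6561
Level 9: 2187
Level 10: 729
Level 11: 243
Level 12: 81
Level 13: 27
Level 14: 9
Level 15: 3
Level 16: 1

The root is level 0 and the size-1 base case is level 16 (the tree spans levels 0 through 16, i.e. 17 levels counting the root), so the depth is the number of divisions: log_3(43046721) = 16

The recursion tree depth is log_3(43046721) = 16. At each level, the problem size is divided by 3, so it takes 16 divisions to reduce to a base case of size 1. The algorithm makes 4 recursive calls at each level.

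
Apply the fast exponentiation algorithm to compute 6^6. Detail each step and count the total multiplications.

Computing 6^6 by squaring (build up from 6^1; each line after the first costs one multiplication):

6^1 = 6
6^2 = (6^1)^2 = 6^2 = 36
6^3 = 6 * 6^2 = 6 * 36 = 216
6^6 = (6^3)^2 = 216^2 = 46656

Result: 46656
Multiplications needed: 3 (3 lines after 6^1)

6^6 = 46656. Using exponentiation by squaring, this requires 3 multiplications. The key idea: if the exponent is even, square the half-power; if odd, multiply by the base once.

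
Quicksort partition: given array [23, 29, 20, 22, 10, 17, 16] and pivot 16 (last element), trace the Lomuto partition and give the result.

Lomuto partition with pivot = 16:

Initial array: [23, 29, 20, 22, 10, 17, 16]

arr[0]=23 > 16: no swap
arr[1]=29 > 16: no swap
arr[2]=20 > 16: no swap
arr[3]=22 > 16: no swap
arr[4]=10 <= 16: swap with position 0, array becomes [10, 29, 20, 22, 23, 17, 16]
arr[5]=17 > 16: no swap

Place pivot at position 1: [10, 16, 20, 22, 23, 17, 29]
Pivot position: 1

After partitioning with pivot 16, the array becomes [10, 16, 20, 22, 23, 17, 29]. The pivot is placed at index 1. All elements to the left of the pivot are <= 16, and all elements to the right are > 16.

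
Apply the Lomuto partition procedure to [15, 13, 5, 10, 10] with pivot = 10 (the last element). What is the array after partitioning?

Lomuto partition with pivot = 10:

Initial array: [15, 13, 5, 10, 10]

arr[0]=15 > 10: no swap
arr[1]=13 > 10: no swap
arr[2]=5 <= 10: swap with position 0, array becomes [5, 13, 15, 10, 10]
arr[3]=10 <= 10: swap with position 1, array becomes [5, 10, 15, 13, 10]

Place pivot at position 2: [5, 10, 10, 13, 15]
Pivot position: 2

After partitioning with pivot 10, the array becomes [5, 10, 10, 13, 15]. The pivot is placed at index 2. All elements to the left of the pivot are <= 10, and all elements to the right are > 10.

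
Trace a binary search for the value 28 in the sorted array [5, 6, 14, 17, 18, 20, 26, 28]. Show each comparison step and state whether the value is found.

Binary search for 28 in [5, 6, 14, 17, 18, 20, 26, 28]:

lo=0, hi=7, mid=3, arr[mid]=17 -> 17 < 28, search right half
lo=4, hi=7, mid=5, arr[mid]=20 -> 20 < 28, search right half
lo=6, hi=7, mid=6, arr[mid]=26 -> 26 < 28, search right half
lo=7, hi=7, mid=7, arr[mid]=28 -> Found target at index 7!

Binary search finds 28 at index 7 after 4 comparisons. The search repeatedly halves the search space by comparing with the middle element.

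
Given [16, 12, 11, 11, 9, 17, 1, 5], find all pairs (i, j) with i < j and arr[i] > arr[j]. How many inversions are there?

Finding inversions in [16, 12, 11, 11, 9, 17, 1, 5]:

(0, 1): arr[0]=16 > arr[1]=12
(0, 2): arr[0]=16 > arr[2]=11
(0, 3): arr[0]=16 > arr[3]=11
(0, 4): arr[0]=16 > arr[4]=9
(0, 6): arr[0]=16 > arr[6]=1
(0, 7): arr[0]=16 > arr[7]=5
(1, 2): arr[1]=12 > arr[2]=11
(1, 3): arr[1]=12 > arr[3]=11
(1, 4): arr[1]=12 > arr[4]=9
(1, 6): arr[1]=12 > arr[6]=1
(1, 7): arr[1]=12 > arr[7]=5
(2, 4): arr[2]=11 > arr[4]=9
(2, 6): arr[2]=11 > arr[6]=1
(2, 7): arr[2]=11 > arr[7]=5
(3, 4): arr[3]=11 > arr[4]=9
(3, 6): arr[3]=11 > arr[6]=1
(3, 7): arr[3]=11 > arr[7]=5
(4, 6): arr[4]=9 > arr[6]=1
(4, 7): arr[4]=9 > arr[7]=5
(5, 6): arr[5]=17 > arr[6]=1
(5, 7): arr[5]=17 > arr[7]=5

Total inversions: 21

The array has 21 inversion(s): (0,1), (0,2), (0,3), (0,4), (0,6), (0,7), (1,2), (1,3), (1,4), (1,6), (1,7), (2,4), (2,6), (2,7), (3,4), (3,6), (3,7), (4,6), (4,7), (5,6), (5,7). Each pair (i,j) satisfies i < j and arr[i] > arr[j].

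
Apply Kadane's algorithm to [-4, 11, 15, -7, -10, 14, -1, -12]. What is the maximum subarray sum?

Using Kadane's algorithm on [-4, 11, 15, -7, -10, 14, -1, -12]:

Scanning through the array:
Position 1 (value 11): max_ending_here = 11, max_so_far = 11
Position 2 (value 15): max_ending_here = 26, max_so_far = 26
Position 3 (value -7): max_ending_here = 19, max_so_far = 26
Position 4 (value -10): max_ending_here = 9, max_so_far = 26
Position 5 (value 14): max_ending_here = 23, max_so_far = 26
Position 6 (value -1): max_ending_here = 22, max_so_far = 26
Position 7 (value -12): max_ending_here = 10, max_so_far = 26

Maximum subarray: [11, 15]
Maximum sum: 26

The maximum subarray is [11, 15] with sum 26. This subarray runs from index 1 to index 2.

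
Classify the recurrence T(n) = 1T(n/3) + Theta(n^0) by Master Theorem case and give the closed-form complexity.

Master Theorem for T(n) = 1T(n/3) + O(n^0):

a = 1, b = 3, c = 0
log_b(a) = log_3(1) = 0.0000

Case 2: c = 0 = log_3(1) = 0.0000
T(n) = O(n^0 log n) = O(log n)

For T(n) = 1T(n/3) + O(n^0): log_3(1) = 0.0000. This is Case 2 of the Master Theorem (c = log_b(a), equal work at all levels), giving O(log n).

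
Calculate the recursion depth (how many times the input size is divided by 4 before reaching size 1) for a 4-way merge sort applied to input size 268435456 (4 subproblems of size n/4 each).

For divide and conquer with division factor 4:

Problem sizes at each level:
Level 0: 268435456
Level 1: 67108864
Level 2: 16777216
Level 3: 4194304
Level 4: 1048576
Level 5: 262144
Level 6: 65536
Level 7: 16384
Level 8: 4096
Level 9: 1024
Level 10: 256
Level 11: 64
Level 12: 16
Level 13: 4
Level 14: 1

The root is level 0 and the size-1 base case is level 14 (the tree spans levels 0 through 14, i.e. 15 levels counting the root), so the depth is the number of divisions: log_4(268435456) = 14

The recursion tree depth is log_4(268435456) = 14. At each level, the problem size is divided by 4, so it takes 14 divisions to reduce to a base case of size 1. The algorithm makes 4 recursive calls at each level.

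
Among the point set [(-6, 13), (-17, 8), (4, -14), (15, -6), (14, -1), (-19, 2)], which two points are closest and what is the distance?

Computing all pairwise distances among 6 points:

d((-6, 13), (-17, 8)) = 12.083
d((-6, 13), (4, -14)) = 28.7924
d((-6, 13), (15, -6)) = 28.3196
d((-6, 13), (14, -1)) = 24.4131
d((-6, 13), (-19, 2)) = 17.0294
d((-17, 8), (4, -14)) = 30.4138
d((-17, 8), (15, -6)) = 34.9285
d((-17, 8), (14, -1)) = 32.28
d((-17, 8), (-19, 2)) = 6.3246
d((4, -14), (15, -6)) = 13.6015
d((4, -14), (14, -1)) = 16.4012
d((4, -14), (-19, 2)) = 28.0179
d((15, -6), (14, -1)) = 5.099 <-- minimum
d((15, -6), (-19, 2)) = 34.9285
d((14, -1), (-19, 2)) = 33.1361

Closest pair: (15, -6) and (14, -1) with distance 5.099

The closest pair is (15, -6) and (14, -1) with Euclidean distance 5.099. For 6 points, brute-force pairwise comparison is shown above. For large n, the divide-and-conquer algorithm (sort by x, recurse on halves, check the dividing strip) achieves O(n log n).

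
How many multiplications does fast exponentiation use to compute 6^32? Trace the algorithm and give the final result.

Computing 6^32 by squaring (build up from 6^1; each line after the first costs one multiplication):

6^1 = 6
6^2 = (6^1)^2 = 6^2 = 36
6^4 = (6^2)^2 = 36^2 = 1296
6^8 = (6^4)^2 = 1296^2 = 1679616
6^16 = (6^8)^2 = 1679616^2 = 2821109907456
6^32 = (6^16)^2 = 2821109907456^2 = 7958661109946400884391936

Result: 7958661109946400884391936
Multiplications needed: 5 (5 lines after 6^1)

6^32 = 7958661109946400884391936. Using exponentiation by squaring, this requires 5 multiplications. The key idea: if the exponent is even, square the half-power; if odd, multiply by the base once.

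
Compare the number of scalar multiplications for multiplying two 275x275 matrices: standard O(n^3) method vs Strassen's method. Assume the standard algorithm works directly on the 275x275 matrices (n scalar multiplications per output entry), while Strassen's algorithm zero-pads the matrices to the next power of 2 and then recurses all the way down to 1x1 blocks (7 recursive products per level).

Matrix multiplication for 275x275 matrices:

Strassen's algorithm requires power-of-2 dimensions. Pad 275x275 to 512x512 (next power of 2).

Standard algorithm: 275^3 = 20796875 multiplications
Strassen's algorithm: 7^(log2(512)) = 7^9 = 40353607 multiplications
Difference: 20796875 - 40353607 = -19556732 (Strassen uses MORE here due to padding overhead — for small or just-over-power-of-2 n, padding can outweigh the per-level savings)

Standard: 20796875 multiplications (275^3). Strassen: 40353607 multiplications (7^9, after padding to 512x512). Strassen reduces 8 recursive multiplications to 7 at each level.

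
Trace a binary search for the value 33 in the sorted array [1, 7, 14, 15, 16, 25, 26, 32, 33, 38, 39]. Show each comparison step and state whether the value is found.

Binary search for 33 in [1, 7, 14, 15, 16, 25, 26, 32, 33, 38, 39]:

lo=0, hi=10, mid=5, arr[mid]=25 -> 25 < 33, search right half
lo=6, hi=10, mid=8, arr[mid]=33 -> Found target at index 8!

Binary search finds 33 at index 8 after 2 comparisons. The search repeatedly halves the search space by comparing with the middle element.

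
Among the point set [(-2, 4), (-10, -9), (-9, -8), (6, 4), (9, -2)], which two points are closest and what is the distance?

Computing all pairwise distances among 5 points:

d((-2, 4), (-10, -9)) = 15.2643
d((-2, 4), (-9, -8)) = 13.8924
d((-2, 4), (6, 4)) = 8.0
d((-2, 4), (9, -2)) = 12.53
d((-10, -9), (-9, -8)) = 1.4142 <-- minimum
d((-10, -9), (6, 4)) = 20.6155
d((-10, -9), (9, -2)) = 20.2485
d((-9, -8), (6, 4)) = 19.2094
d((-9, -8), (9, -2)) = 18.9737
d((6, 4), (9, -2)) = 6.7082

Closest pair: (-10, -9) and (-9, -8) with distance 1.4142

The closest pair is (-10, -9) and (-9, -8) with Euclidean distance 1.4142. For 5 points, brute-force pairwise comparison is shown above. For large n, the divide-and-conquer algorithm (sort by x, recurse on halves, check the dividing strip) achieves O(n log n).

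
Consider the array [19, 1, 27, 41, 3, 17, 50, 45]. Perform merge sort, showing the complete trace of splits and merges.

Merge sort trace:

Split: [19, 1, 27, 41, 3, 17, 50, 45] -> [19, 1, 27, 41] and [3, 17, 50, 45]
  Split: [19, 1, 27, 41] -> [19, 1] and [27, 41]
    Split: [19, 1] -> [19] and [1]
    Merge: [19] + [1] -> [1, 19]
    Split: [27, 41] -> [27] and [41]
    Merge: [27] + [41] -> [27, 41]
  Merge: [1, 19] + [27, 41] -> [1, 19, 27, 41]
  Split: [3, 17, 50, 45] -> [3, 17] and [50, 45]
    Split: [3, 17] -> [3] and [17]
    Merge: [3] + [17] -> [3, 17]
    Split: [50, 45] -> [50] and [45]
    Merge: [50] + [45] -> [45, 50]
  Merge: [3, 17] + [45, 50] -> [3, 17, 45, 50]
Merge: [1, 19, 27, 41] + [3, 17, 45, 50] -> [1, 3, 17, 19, 27, 41, 45, 50]

Final sorted array: [1, 3, 17, 19, 27, 41, 45, 50]

The merge sort proceeds by recursively splitting the array and merging sorted halves.
After all merges, the sorted array is [1, 3, 17, 19, 27, 41, 45, 50].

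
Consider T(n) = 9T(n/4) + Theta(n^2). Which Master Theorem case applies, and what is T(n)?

Master Theorem for T(n) = 9T(n/4) + O(n^2):

a = 9, b = 4, c = 2
log_b(a) = log_4(9) = 1.5850

Case 3: c = 2 > log_4(9) = 1.5850
T(n) = O(n^2) = O(n^2)

For T(n) = 9T(n/4) + O(n^2): log_4(9) = 1.5850. This is Case 3 of the Master Theorem (c > log_b(a), work dominated by root), giving O(n^2).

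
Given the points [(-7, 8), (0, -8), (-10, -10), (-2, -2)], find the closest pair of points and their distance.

Computing all pairwise distances among 4 points:

d((-7, 8), (0, -8)) = 17.4642
d((-7, 8), (-10, -10)) = 18.2483
d((-7, 8), (-2, -2)) = 11.1803
d((0, -8), (-10, -10)) = 10.198
d((0, -8), (-2, -2)) = 6.3246 <-- minimum
d((-10, -10), (-2, -2)) = 11.3137

Closest pair: (0, -8) and (-2, -2) with distance 6.3246

The closest pair is (0, -8) and (-2, -2) with Euclidean distance 6.3246. For 4 points, brute-force pairwise comparison is shown above. For large n, the divide-and-conquer algorithm (sort by x, recurse on halves, check the dividing strip) achieves O(n log n).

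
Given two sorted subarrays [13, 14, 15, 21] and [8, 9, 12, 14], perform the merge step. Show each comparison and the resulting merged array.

Merging process:

Compare 13 vs 8: take 8 from right. Merged: [8]
Compare 13 vs 9: take 9 from right. Merged: [8, 9]
Compare 13 vs 12: take 12 from right. Merged: [8, 9, 12]
Compare 13 vs 14: take 13 from left. Merged: [8, 9, 12, 13]
Compare 14 vs 14: take 14 from left. Merged: [8, 9, 12, 13, 14]
Compare 15 vs 14: take 14 from right. Merged: [8, 9, 12, 13, 14, 14]
Append remaining from left: [15, 21]. Merged: [8, 9, 12, 13, 14, 14, 15, 21]

Final merged array: [8, 9, 12, 13, 14, 14, 15, 21]
Total comparisons: 6

The merged array is [8, 9, 12, 13, 14, 14, 15, 21], requiring 6 comparisons. The merge step runs in O(n) time where n is the total number of elements.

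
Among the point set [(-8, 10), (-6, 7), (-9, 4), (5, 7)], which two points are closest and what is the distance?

Computing all pairwise distances among 4 points:

d((-8, 10), (-6, 7)) = 3.6056 <-- minimum
d((-8, 10), (-9, 4)) = 6.0828
d((-8, 10), (5, 7)) = 13.3417
d((-6, 7), (-9, 4)) = 4.2426
d((-6, 7), (5, 7)) = 11.0
d((-9, 4), (5, 7)) = 14.3178

Closest pair: (-8, 10) and (-6, 7) with distance 3.6056

The closest pair is (-8, 10) and (-6, 7) with Euclidean distance 3.6056. For 4 points, brute-force pairwise comparison is shown above. For large n, the divide-and-conquer algorithm (sort by x, recurse on halves, check the dividing strip) achieves O(n log n).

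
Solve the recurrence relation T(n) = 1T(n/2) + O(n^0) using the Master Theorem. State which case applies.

Master Theorem for T(n) = 1T(n/2) + O(n^0):

a = 1, b = 2, c = 0
log_b(a) = log_2(1) = 0.0000

Case 2: c = 0 = log_2(1) = 0.0000
T(n) = O(n^0 log n) = O(log n)

For T(n) = 1T(n/2) + O(n^0): log_2(1) = 0.0000. This is Case 2 of the Master Theorem (c = log_b(a), equal work at all levels), giving O(log n).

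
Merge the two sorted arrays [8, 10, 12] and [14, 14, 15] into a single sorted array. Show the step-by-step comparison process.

Merging process:

Compare 8 vs 14: take 8 from left. Merged: [8]
Compare 10 vs 14: take 10 from left. Merged: [8, 10]
Compare 12 vs 14: take 12 from left. Merged: [8, 10, 12]
Append remaining from right: [14, 14, 15]. Merged: [8, 10, 12, 14, 14, 15]

Final merged array: [8, 10, 12, 14, 14, 15]
Total comparisons: 3

The merged array is [8, 10, 12, 14, 14, 15], requiring 3 comparisons. The merge step runs in O(n) time where n is the total number of elements.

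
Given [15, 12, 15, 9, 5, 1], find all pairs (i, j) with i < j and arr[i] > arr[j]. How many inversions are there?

Finding inversions in [15, 12, 15, 9, 5, 1]:

(0, 1): arr[0]=15 > arr[1]=12
(0, 3): arr[0]=15 > arr[3]=9
(0, 4): arr[0]=15 > arr[4]=5
(0, 5): arr[0]=15 > arr[5]=1
(1, 3): arr[1]=12 > arr[3]=9
(1, 4): arr[1]=12 > arr[4]=5
(1, 5): arr[1]=12 > arr[5]=1
(2, 3): arr[2]=15 > arr[3]=9
(2, 4): arr[2]=15 > arr[4]=5
(2, 5): arr[2]=15 > arr[5]=1
(3, 4): arr[3]=9 > arr[4]=5
(3, 5): arr[3]=9 > arr[5]=1
(4, 5): arr[4]=5 > arr[5]=1

Total inversions: 13

The array has 13 inversion(s): (0,1), (0,3), (0,4), (0,5), (1,3), (1,4), (1,5), (2,3), (2,4), (2,5), (3,4), (3,5), (4,5). Each pair (i,j) satisfies i < j and arr[i] > arr[j].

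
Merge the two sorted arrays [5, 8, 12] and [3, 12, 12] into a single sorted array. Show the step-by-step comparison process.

Merging process:

Compare 5 vs 3: take 3 from right. Merged: [3]
Compare 5 vs 12: take 5 from left. Merged: [3, 5]
Compare 8 vs 12: take 8 from left. Merged: [3, 5, 8]
Compare 12 vs 12: take 12 from left. Merged: [3, 5, 8, 12]
Append remaining from right: [12, 12]. Merged: [3, 5, 8, 12, 12, 12]

Final merged array: [3, 5, 8, 12, 12, 12]
Total comparisons: 4

The merged array is [3, 5, 8, 12, 12, 12], requiring 4 comparisons. The merge step runs in O(n) time where n is the total number of elements.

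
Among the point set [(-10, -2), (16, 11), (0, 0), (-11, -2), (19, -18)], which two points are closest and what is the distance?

Computing all pairwise distances among 5 points:

d((-10, -2), (16, 11)) = 29.0689
d((-10, -2), (0, 0)) = 10.198
d((-10, -2), (-11, -2)) = 1.0 <-- minimum
d((-10, -2), (19, -18)) = 33.121
d((16, 11), (0, 0)) = 19.4165
d((16, 11), (-11, -2)) = 29.9666
d((16, 11), (19, -18)) = 29.1548
d((0, 0), (-11, -2)) = 11.1803
d((0, 0), (19, -18)) = 26.1725
d((-11, -2), (19, -18)) = 34.0

Closest pair: (-10, -2) and (-11, -2) with distance 1.0

The closest pair is (-10, -2) and (-11, -2) with Euclidean distance 1.0. For 5 points, brute-force pairwise comparison is shown above. For large n, the divide-and-conquer algorithm (sort by x, recurse on halves, check the dividing strip) achieves O(n log n).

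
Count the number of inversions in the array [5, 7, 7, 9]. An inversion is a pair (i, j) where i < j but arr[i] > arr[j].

Finding inversions in [5, 7, 7, 9]:


Total inversions: 0

The array has 0 inversions. It is already sorted.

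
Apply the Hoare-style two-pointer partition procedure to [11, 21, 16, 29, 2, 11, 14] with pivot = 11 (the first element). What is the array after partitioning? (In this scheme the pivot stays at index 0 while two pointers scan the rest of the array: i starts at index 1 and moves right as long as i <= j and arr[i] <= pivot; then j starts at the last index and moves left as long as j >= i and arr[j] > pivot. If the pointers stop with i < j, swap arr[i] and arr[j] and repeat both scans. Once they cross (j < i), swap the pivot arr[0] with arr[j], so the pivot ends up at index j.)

Hoare-style two-pointer partition with pivot = 11:

Initial array: [11, 21, 16, 29, 2, 11, 14]

Pointers start at i = 1, j = 6.
i stops at index 1 (arr[1]=21 > 11), j stops at index 5 (arr[5]=11 <= 11): swap arr[1] and arr[5], array becomes [11, 11, 16, 29, 2, 21, 14]
i stops at index 2 (arr[2]=16 > 11), j stops at index 4 (arr[4]=2 <= 11): swap arr[2] and arr[4], array becomes [11, 11, 2, 29, 16, 21, 14]
i ends at 3, j ends at 2: the pointers have crossed (j < i), so scanning stops.

Swap pivot arr[0] with arr[2] to place pivot at position 2: [2, 11, 11, 29, 16, 21, 14]
Pivot position: 2

After partitioning with pivot 11, the array becomes [2, 11, 11, 29, 16, 21, 14]. The pivot is placed at index 2. All elements to the left of the pivot are <= 11, and all elements to the right are > 11.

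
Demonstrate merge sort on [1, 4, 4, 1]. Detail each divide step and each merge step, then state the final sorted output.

Merge sort trace:

Split: [1, 4, 4, 1] -> [1, 4] and [4, 1]
  Split: [1, 4] -> [1] and [4]
  Merge: [1] + [4] -> [1, 4]
  Split: [4, 1] -> [4] and [1]
  Merge: [4] + [1] -> [1, 4]
Merge: [1, 4] + [1, 4] -> [1, 1, 4, 4]

Final sorted array: [1, 1, 4, 4]

The merge sort proceeds by recursively splitting the array and merging sorted halves.
After all merges, the sorted array is [1, 1, 4, 4].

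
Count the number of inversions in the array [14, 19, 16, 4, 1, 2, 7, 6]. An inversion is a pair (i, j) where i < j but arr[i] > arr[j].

Finding inversions in [14, 19, 16, 4, 1, 2, 7, 6]:

(0, 3): arr[0]=14 > arr[3]=4
(0, 4): arr[0]=14 > arr[4]=1
(0, 5): arr[0]=14 > arr[5]=2
(0, 6): arr[0]=14 > arr[6]=7
(0, 7): arr[0]=14 > arr[7]=6
(1, 2): arr[1]=19 > arr[2]=16
(1, 3): arr[1]=19 > arr[3]=4
(1, 4): arr[1]=19 > arr[4]=1
(1, 5): arr[1]=19 > arr[5]=2
(1, 6): arr[1]=19 > arr[6]=7
(1, 7): arr[1]=19 > arr[7]=6
(2, 3): arr[2]=16 > arr[3]=4
(2, 4): arr[2]=16 > arr[4]=1
(2, 5): arr[2]=16 > arr[5]=2
(2, 6): arr[2]=16 > arr[6]=7
(2, 7): arr[2]=16 > arr[7]=6
(3, 4): arr[3]=4 > arr[4]=1
(3, 5): arr[3]=4 > arr[5]=2
(6, 7): arr[6]=7 > arr[7]=6

Total inversions: 19

The array has 19 inversion(s): (0,3), (0,4), (0,5), (0,6), (0,7), (1,2), (1,3), (1,4), (1,5), (1,6), (1,7), (2,3), (2,4), (2,5), (2,6), (2,7), (3,4), (3,5), (6,7). Each pair (i,j) satisfies i < j and arr[i] > arr[j].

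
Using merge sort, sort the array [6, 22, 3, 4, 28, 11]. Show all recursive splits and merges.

Merge sort trace:

Split: [6, 22, 3, 4, 28, 11] -> [6, 22, 3] and [4, 28, 11]
  Split: [6, 22, 3] -> [6] and [22, 3]
    Split: [22, 3] -> [22] and [3]
    Merge: [22] + [3] -> [3, 22]
  Merge: [6] + [3, 22] -> [3, 6, 22]
  Split: [4, 28, 11] -> [4] and [28, 11]
    Split: [28, 11] -> [28] and [11]
    Merge: [28] + [11] -> [11, 28]
  Merge: [4] + [11, 28] -> [4, 11, 28]
Merge: [3, 6, 22] + [4, 11, 28] -> [3, 4, 6, 11, 22, 28]

Final sorted array: [3, 4, 6, 11, 22, 28]

The merge sort proceeds by recursively splitting the array and merging sorted halves.
After all merges, the sorted array is [3, 4, 6, 11, 22, 28].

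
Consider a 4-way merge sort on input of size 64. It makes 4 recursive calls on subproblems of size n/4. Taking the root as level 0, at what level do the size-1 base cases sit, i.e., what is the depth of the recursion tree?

For divide and conquer with division factor 4:

Problem sizes at each level:
Level 0: 64
Level 1: 16
Level 2: 4
Level 3: 1

The root is level 0 and the size-1 base case is level 3 (the tree spans levels 0 through 3, i.e. 4 levels counting the root), so the depth is the number of divisions: log_4(64) = 3

The recursion tree depth is log_4(64) = 3. At each level, the problem size is divided by 4, so it takes 3 divisions to reduce to a base case of size 1. The algorithm makes 4 recursive calls at each level.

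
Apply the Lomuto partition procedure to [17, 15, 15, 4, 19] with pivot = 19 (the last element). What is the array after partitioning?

Lomuto partition with pivot = 19:

Initial array: [17, 15, 15, 4, 19]

arr[0]=17 <= 19: swap with position 0, array becomes [17, 15, 15, 4, 19]
arr[1]=15 <= 19: swap with position 1, array becomes [17, 15, 15, 4, 19]
arr[2]=15 <= 19: swap with position 2, array becomes [17, 15, 15, 4, 19]
arr[3]=4 <= 19: swap with position 3, array becomes [17, 15, 15, 4, 19]

Place pivot at position 4: [17, 15, 15, 4, 19]
Pivot position: 4

After partitioning with pivot 19, the array becomes [17, 15, 15, 4, 19]. The pivot is placed at index 4. All elements to the left of the pivot are <= 19, and all elements to the right are > 19.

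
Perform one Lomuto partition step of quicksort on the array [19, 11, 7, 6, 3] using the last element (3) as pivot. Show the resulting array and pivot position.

Lomuto partition with pivot = 3:

Initial array: [19, 11, 7, 6, 3]

arr[0]=19 > 3: no swap
arr[1]=11 > 3: no swap
arr[2]=7 > 3: no swap
arr[3]=6 > 3: no swap

Place pivot at position 0: [3, 11, 7, 6, 19]
Pivot position: 0

After partitioning with pivot 3, the array becomes [3, 11, 7, 6, 19]. The pivot is placed at index 0. All elements to the left of the pivot are <= 3, and all elements to the right are > 3.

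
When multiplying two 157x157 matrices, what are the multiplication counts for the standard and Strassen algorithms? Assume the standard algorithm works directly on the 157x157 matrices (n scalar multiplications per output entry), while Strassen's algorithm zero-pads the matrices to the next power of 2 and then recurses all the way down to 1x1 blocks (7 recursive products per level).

Matrix multiplication for 157x157 matrices:

Strassen's algorithm requires power-of-2 dimensions. Pad 157x157 to 256x256 (next power of 2).

Standard algorithm: 157^3 = 3869893 multiplications
Strassen's algorithm: 7^(log2(256)) = 7^8 = 5764801 multiplications
Difference: 3869893 - 5764801 = -1894908 (Strassen uses MORE here due to padding overhead — for small or just-over-power-of-2 n, padding can outweigh the per-level savings)

Standard: 3869893 multiplications (157^3). Strassen: 5764801 multiplications (7^8, after padding to 256x256). Strassen reduces 8 recursive multiplications to 7 at each level.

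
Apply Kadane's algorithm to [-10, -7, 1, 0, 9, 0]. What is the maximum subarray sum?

Using Kadane's algorithm on [-10, -7, 1, 0, 9, 0]:

Scanning through the array:
Position 1 (value -7): max_ending_here = -7, max_so_far = -7
Position 2 (value 1): max_ending_here = 1, max_so_far = 1
Position 3 (value 0): max_ending_here = 1, max_so_far = 1
Position 4 (value 9): max_ending_here = 10, max_so_far = 10
Position 5 (value 0): max_ending_here = 10, max_so_far = 10

Maximum subarray: [1, 0, 9]
Maximum sum: 10

The maximum subarray is [1, 0, 9] with sum 10. This subarray runs from index 2 to index 4.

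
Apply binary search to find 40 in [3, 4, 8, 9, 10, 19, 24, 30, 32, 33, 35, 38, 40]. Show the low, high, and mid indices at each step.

Binary search for 40 in [3, 4, 8, 9, 10, 19, 24, 30, 32, 33, 35, 38, 40]:

lo=0, hi=12, mid=6, arr[mid]=24 -> 24 < 40, search right half
lo=7, hi=12, mid=9, arr[mid]=33 -> 33 < 40, search right half
lo=10, hi=12, mid=11, arr[mid]=38 -> 38 < 40, search right half
lo=12, hi=12, mid=12, arr[mid]=40 -> Found target at index 12!

Binary search finds 40 at index 12 after 4 comparisons. The search repeatedly halves the search space by comparing with the middle element.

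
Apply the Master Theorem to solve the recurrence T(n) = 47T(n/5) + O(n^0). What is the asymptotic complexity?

Master Theorem for T(n) = 47T(n/5) + O(n^0):

a = 47, b = 5, c = 0
log_b(a) = log_5(47) = 2.3922

Case 1: c = 0 < log_5(47) = 2.3922
T(n) = O(n^(log_5 47))

For T(n) = 47T(n/5) + O(n^0): log_5(47) = 2.3922. This is Case 1 of the Master Theorem (c < log_b(a), work dominated by leaves), giving O(n^(log_5 47)).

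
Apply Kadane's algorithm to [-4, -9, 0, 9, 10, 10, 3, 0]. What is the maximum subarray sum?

Using Kadane's algorithm on [-4, -9, 0, 9, 10, 10, 3, 0]:

Scanning through the array:
Position 1 (value -9): max_ending_here = -9, max_so_far = -4
Position 2 (value 0): max_ending_here = 0, max_so_far = 0
Position 3 (value 9): max_ending_here = 9, max_so_far = 9
Position 4 (value 10): max_ending_here = 19, max_so_far = 19
Position 5 (value 10): max_ending_here = 29, max_so_far = 29
Position 6 (value 3): max_ending_here = 32, max_so_far = 32
Position 7 (value 0): max_ending_here = 32, max_so_far = 32

Maximum subarray: [0, 9, 10, 10, 3]
Maximum sum: 32

The maximum subarray is [0, 9, 10, 10, 3] with sum 32. This subarray runs from index 2 to index 6.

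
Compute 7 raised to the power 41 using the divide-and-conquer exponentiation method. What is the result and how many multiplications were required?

Computing 7^41 by squaring (build up from 7^1; each line after the first costs one multiplication):

7^1 = 7
7^2 = (7^1)^2 = 7^2 = 49
7^4 = (7^2)^2 = 49^2 = 2401
7^5 = 7 * 7^4 = 7 * 2401 = 16807
7^10 = (7^5)^2 = 16807^2 = 282475249
7^20 = (7^10)^2 = 282475249^2 = 79792266297612001
7^40 = (7^20)^2 = 79792266297612001^2 = 6366805760909027985741435139224001
7^41 = 7 * 7^40 = 7 * 6366805760909027985741435139224001 = 44567640326363195900190045974568007

Result: 44567640326363195900190045974568007
Multiplications needed: 7 (7 lines after 7^1)

7^41 = 44567640326363195900190045974568007. Using exponentiation by squaring, this requires 7 multiplications. The key idea: if the exponent is even, square the half-power; if odd, multiply by the base once.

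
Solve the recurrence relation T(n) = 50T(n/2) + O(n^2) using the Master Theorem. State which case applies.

Master Theorem for T(n) = 50T(n/2) + O(n^2):

a = 50, b = 2, c = 2
log_b(a) = log_2(50) = 5.6439

Case 1: c = 2 < log_2(50) = 5.6439
T(n) = O(n^(log_2 50))

For T(n) = 50T(n/2) + O(n^2): log_2(50) = 5.6439. This is Case 1 of the Master Theorem (c < log_b(a), work dominated by leaves), giving O(n^(log_2 50)).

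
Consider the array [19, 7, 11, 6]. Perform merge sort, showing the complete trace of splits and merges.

Merge sort trace:

Split: [19, 7, 11, 6] -> [19, 7] and [11, 6]
  Split: [19, 7] -> [19] and [7]
  Merge: [19] + [7] -> [7, 19]
  Split: [11, 6] -> [11] and [6]
  Merge: [11] + [6] -> [6, 11]
Merge: [7, 19] + [6, 11] -> [6, 7, 11, 19]

Final sorted array: [6, 7, 11, 19]

The merge sort proceeds by recursively splitting the array and merging sorted halves.
After all merges, the sorted array is [6, 7, 11, 19].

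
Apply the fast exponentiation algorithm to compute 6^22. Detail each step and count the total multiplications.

Computing 6^22 by squaring (build up from 6^1; each line after the first costs one multiplication):

6^1 = 6
6^2 = (6^1)^2 = 6^2 = 36
6^4 = (6^2)^2 = 36^2 = 1296
6^5 = 6 * 6^4 = 6 * 1296 = 7776
6^10 = (6^5)^2 = 7776^2 = 60466176
6^11 = 6 * 6^10 = 6 * 60466176 = 362797056
6^22 = (6^11)^2 = 362797056^2 = 131621703842267136

Result: 131621703842267136
Multiplications needed: 6 (6 lines after 6^1)

6^22 = 131621703842267136. Using exponentiation by squaring, this requires 6 multiplications. The key idea: if the exponent is even, square the half-power; if odd, multiply by the base once.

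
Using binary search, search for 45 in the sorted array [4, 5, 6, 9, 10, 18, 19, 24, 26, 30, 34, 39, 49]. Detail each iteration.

Binary search for 45 in [4, 5, 6, 9, 10, 18, 19, 24, 26, 30, 34, 39, 49]:

lo=0, hi=12, mid=6, arr[mid]=19 -> 19 < 45, search right half
lo=7, hi=12, mid=9, arr[mid]=30 -> 30 < 45, search right half
lo=10, hi=12, mid=11, arr[mid]=39 -> 39 < 45, search right half
lo=12, hi=12, mid=12, arr[mid]=49 -> 49 > 45, search left half
lo=12 > hi=11, target 45 not found

Binary search determines that 45 is not in the array after 4 comparisons. The search space was exhausted without finding the target.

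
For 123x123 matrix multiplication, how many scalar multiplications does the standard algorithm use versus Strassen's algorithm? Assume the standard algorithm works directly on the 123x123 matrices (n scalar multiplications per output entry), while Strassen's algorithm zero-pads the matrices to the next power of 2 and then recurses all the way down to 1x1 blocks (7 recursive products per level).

Matrix multiplication for 123x123 matrices:

Strassen's algorithm requires power-of-2 dimensions. Pad 123x123 to 128x128 (next power of 2).

Standard algorithm: 123^3 = 1860867 multiplications
Strassen's algorithm: 7^(log2(128)) = 7^7 = 823543 multiplications
Savings: 1860867 - 823543 = 1037324 multiplications

Standard: 1860867 multiplications (123^3). Strassen: 823543 multiplications (7^7, after padding to 128x128). Strassen reduces 8 recursive multiplications to 7 at each level.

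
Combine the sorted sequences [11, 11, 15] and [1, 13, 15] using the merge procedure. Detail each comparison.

Merging process:

Compare 11 vs 1: take 1 from right. Merged: [1]
Compare 11 vs 13: take 11 from left. Merged: [1, 11]
Compare 11 vs 13: take 11 from left. Merged: [1, 11, 11]
Compare 15 vs 13: take 13 from right. Merged: [1, 11, 11, 13]
Compare 15 vs 15: take 15 from left. Merged: [1, 11, 11, 13, 15]
Append remaining from right: [15]. Merged: [1, 11, 11, 13, 15, 15]

Final merged array: [1, 11, 11, 13, 15, 15]
Total comparisons: 5

The merged array is [1, 11, 11, 13, 15, 15], requiring 5 comparisons. The merge step runs in O(n) time where n is the total number of elements.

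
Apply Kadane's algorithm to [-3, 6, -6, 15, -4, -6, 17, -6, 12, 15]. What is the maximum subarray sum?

Using Kadane's algorithm on [-3, 6, -6, 15, -4, -6, 17, -6, 12, 15]:

Scanning through the array:
Position 1 (value 6): max_ending_here = 6, max_so_far = 6
Position 2 (value -6): max_ending_here = 0, max_so_far = 6
Position 3 (value 15): max_ending_here = 15, max_so_far = 15
Position 4 (value -4): max_ending_here = 11, max_so_far = 15
Position 5 (value -6): max_ending_here = 5, max_so_far = 15
Position 6 (value 17): max_ending_here = 22, max_so_far = 22
Position 7 (value -6): max_ending_here = 16, max_so_far = 22
Position 8 (value 12): max_ending_here = 28, max_so_far = 28
Position 9 (value 15): max_ending_here = 43, max_so_far = 43

Maximum subarray: [6, -6, 15, -4, -6, 17, -6, 12, 15]
Maximum sum: 43

The maximum subarray is [6, -6, 15, -4, -6, 17, -6, 12, 15] with sum 43. This subarray runs from index 1 to index 9.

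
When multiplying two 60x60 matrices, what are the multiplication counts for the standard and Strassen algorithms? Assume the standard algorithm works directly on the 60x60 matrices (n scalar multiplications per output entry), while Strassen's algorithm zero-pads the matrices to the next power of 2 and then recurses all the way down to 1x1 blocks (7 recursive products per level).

Matrix multiplication for 60x60 matrices:

Strassen's algorithm requires power-of-2 dimensions. Pad 60x60 to 64x64 (next power of 2).

Standard algorithm: 60^3 = 216000 multiplications
Strassen's algorithm: 7^(log2(64)) = 7^6 = 117649 multiplications
Savings: 216000 - 117649 = 98351 multiplications

Standard: 216000 multiplications (60^3). Strassen: 117649 multiplications (7^6, after padding to 64x64). Strassen reduces 8 recursive multiplications to 7 at each level.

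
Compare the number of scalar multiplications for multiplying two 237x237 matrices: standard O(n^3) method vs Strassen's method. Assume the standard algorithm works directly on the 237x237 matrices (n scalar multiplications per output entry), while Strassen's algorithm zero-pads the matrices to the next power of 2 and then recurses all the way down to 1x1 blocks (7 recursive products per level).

Matrix multiplication for 237x237 matrices:

Strassen's algorithm requires power-of-2 dimensions. Pad 237x237 to 256x256 (next power of 2).

Standard algorithm: 237^3 = 13312053 multiplications
Strassen's algorithm: 7^(log2(256)) = 7^8 = 5764801 multiplications
Savings: 13312053 - 5764801 = 7547252 multiplications

Standard: 13312053 multiplications (237^3). Strassen: 5764801 multiplications (7^8, after padding to 256x256). Strassen reduces 8 recursive multiplications to 7 at each level.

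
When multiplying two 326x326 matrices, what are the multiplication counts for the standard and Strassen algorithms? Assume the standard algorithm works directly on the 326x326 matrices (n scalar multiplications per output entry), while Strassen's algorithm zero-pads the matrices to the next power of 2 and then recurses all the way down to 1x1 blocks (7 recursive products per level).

Matrix multiplication for 326x326 matrices:

Strassen's algorithm requires power-of-2 dimensions. Pad 326x326 to 512x512 (next power of 2).

Standard algorithm: 326^3 = 34645976 multiplications
Strassen's algorithm: 7^(log2(512)) = 7^9 = 40353607 multiplications
Difference: 34645976 - 40353607 = -5707631 (Strassen uses MORE here due to padding overhead — for small or just-over-power-of-2 n, padding can outweigh the per-level savings)

Standard: 34645976 multiplications (326^3). Strassen: 40353607 multiplications (7^9, after padding to 512x512). Strassen reduces 8 recursive multiplications to 7 at each level.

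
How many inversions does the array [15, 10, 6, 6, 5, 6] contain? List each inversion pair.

Finding inversions in [15, 10, 6, 6, 5, 6]:

(0, 1): arr[0]=15 > arr[1]=10
(0, 2): arr[0]=15 > arr[2]=6
(0, 3): arr[0]=15 > arr[3]=6
(0, 4): arr[0]=15 > arr[4]=5
(0, 5): arr[0]=15 > arr[5]=6
(1, 2): arr[1]=10 > arr[2]=6
(1, 3): arr[1]=10 > arr[3]=6
(1, 4): arr[1]=10 > arr[4]=5
(1, 5): arr[1]=10 > arr[5]=6
(2, 4): arr[2]=6 > arr[4]=5
(3, 4): arr[3]=6 > arr[4]=5

Total inversions: 11

The array has 11 inversion(s): (0,1), (0,2), (0,3), (0,4), (0,5), (1,2), (1,3), (1,4), (1,5), (2,4), (3,4). Each pair (i,j) satisfies i < j and arr[i] > arr[j].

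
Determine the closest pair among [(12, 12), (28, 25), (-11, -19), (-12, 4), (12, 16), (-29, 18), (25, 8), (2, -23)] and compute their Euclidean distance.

Computing all pairwise distances among 8 points:

d((12, 12), (28, 25)) = 20.6155
d((12, 12), (-11, -19)) = 38.6005
d((12, 12), (-12, 4)) = 25.2982
d((12, 12), (12, 16)) = 4.0 <-- minimum
d((12, 12), (-29, 18)) = 41.4367
d((12, 12), (25, 8)) = 13.6015
d((12, 12), (2, -23)) = 36.4005
d((28, 25), (-11, -19)) = 58.7963
d((28, 25), (-12, 4)) = 45.1774
d((28, 25), (12, 16)) = 18.3576
d((28, 25), (-29, 18)) = 57.4282
d((28, 25), (25, 8)) = 17.2627
d((28, 25), (2, -23)) = 54.5894
d((-11, -19), (-12, 4)) = 23.0217
d((-11, -19), (12, 16)) = 41.8808
d((-11, -19), (-29, 18)) = 41.1461
d((-11, -19), (25, 8)) = 45.0
d((-11, -19), (2, -23)) = 13.6015
d((-12, 4), (12, 16)) = 26.8328
d((-12, 4), (-29, 18)) = 22.0227
d((-12, 4), (25, 8)) = 37.2156
d((-12, 4), (2, -23)) = 30.4138
d((12, 16), (-29, 18)) = 41.0488
d((12, 16), (25, 8)) = 15.2643
d((12, 16), (2, -23)) = 40.2616
d((-29, 18), (25, 8)) = 54.9181
d((-29, 18), (2, -23)) = 51.4004
d((25, 8), (2, -23)) = 38.6005

Closest pair: (12, 12) and (12, 16) with distance 4.0

The closest pair is (12, 12) and (12, 16) with Euclidean distance 4.0. For 8 points, brute-force pairwise comparison is shown above. For large n, the divide-and-conquer algorithm (sort by x, recurse on halves, check the dividing strip) achieves O(n log n).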